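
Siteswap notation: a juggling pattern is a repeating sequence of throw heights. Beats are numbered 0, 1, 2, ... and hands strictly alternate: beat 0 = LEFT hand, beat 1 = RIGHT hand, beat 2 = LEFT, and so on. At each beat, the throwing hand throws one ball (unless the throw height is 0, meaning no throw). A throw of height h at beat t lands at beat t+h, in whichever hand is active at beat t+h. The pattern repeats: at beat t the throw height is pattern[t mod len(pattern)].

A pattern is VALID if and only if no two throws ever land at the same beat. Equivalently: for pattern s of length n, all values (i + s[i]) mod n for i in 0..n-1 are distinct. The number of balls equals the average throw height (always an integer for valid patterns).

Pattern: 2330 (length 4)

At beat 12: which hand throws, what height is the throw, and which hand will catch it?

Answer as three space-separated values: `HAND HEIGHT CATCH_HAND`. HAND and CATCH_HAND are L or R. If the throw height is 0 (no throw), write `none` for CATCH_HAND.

Beat 12: 12 mod 2 = 0, so hand = L
Throw height = pattern[12 mod 4] = pattern[0] = 2
Lands at beat 12+2=14, 14 mod 2 = 0, so catch hand = L

Answer: L 2 L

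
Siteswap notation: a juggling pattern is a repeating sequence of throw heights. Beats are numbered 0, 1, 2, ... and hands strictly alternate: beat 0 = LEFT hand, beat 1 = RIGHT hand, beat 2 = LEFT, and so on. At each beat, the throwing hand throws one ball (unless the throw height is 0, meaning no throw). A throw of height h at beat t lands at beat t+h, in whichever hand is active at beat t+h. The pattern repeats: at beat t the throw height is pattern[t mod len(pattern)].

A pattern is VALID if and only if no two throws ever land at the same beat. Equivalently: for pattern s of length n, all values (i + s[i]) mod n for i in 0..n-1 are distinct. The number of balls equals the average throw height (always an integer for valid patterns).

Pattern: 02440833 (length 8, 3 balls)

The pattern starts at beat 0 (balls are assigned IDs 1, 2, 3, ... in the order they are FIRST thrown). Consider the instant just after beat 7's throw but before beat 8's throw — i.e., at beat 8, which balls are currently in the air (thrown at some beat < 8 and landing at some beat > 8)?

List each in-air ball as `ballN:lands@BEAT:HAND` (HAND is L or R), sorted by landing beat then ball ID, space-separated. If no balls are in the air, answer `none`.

Answer: ball2:lands@9:R ball1:lands@10:L ball3:lands@13:R

Derivation:
Beat 1 (R): throw ball1 h=2 -> lands@3:R; in-air after throw: [b1@3:R]
Beat 2 (L): throw ball2 h=4 -> lands@6:L; in-air after throw: [b1@3:R b2@6:L]
Beat 3 (R): throw ball1 h=4 -> lands@7:R; in-air after throw: [b2@6:L b1@7:R]
Beat 5 (R): throw ball3 h=8 -> lands@13:R; in-air after throw: [b2@6:L b1@7:R b3@13:R]
Beat 6 (L): throw ball2 h=3 -> lands@9:R; in-air after throw: [b1@7:R b2@9:R b3@13:R]
Beat 7 (R): throw ball1 h=3 -> lands@10:L; in-air after throw: [b2@9:R b1@10:L b3@13:R]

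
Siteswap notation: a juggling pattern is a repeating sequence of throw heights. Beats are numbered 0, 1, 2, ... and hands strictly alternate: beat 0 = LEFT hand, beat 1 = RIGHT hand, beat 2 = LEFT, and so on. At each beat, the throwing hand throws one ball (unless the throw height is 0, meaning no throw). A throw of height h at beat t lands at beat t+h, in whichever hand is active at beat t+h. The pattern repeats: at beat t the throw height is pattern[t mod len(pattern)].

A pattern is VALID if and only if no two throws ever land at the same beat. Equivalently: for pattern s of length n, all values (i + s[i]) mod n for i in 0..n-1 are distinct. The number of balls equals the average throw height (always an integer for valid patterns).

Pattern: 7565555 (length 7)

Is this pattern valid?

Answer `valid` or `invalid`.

Answer: invalid

Derivation:
i=0: (i + s[i]) mod n = (0 + 7) mod 7 = 0
i=1: (i + s[i]) mod n = (1 + 5) mod 7 = 6
i=2: (i + s[i]) mod n = (2 + 6) mod 7 = 1
i=3: (i + s[i]) mod n = (3 + 5) mod 7 = 1
i=4: (i + s[i]) mod n = (4 + 5) mod 7 = 2
i=5: (i + s[i]) mod n = (5 + 5) mod 7 = 3
i=6: (i + s[i]) mod n = (6 + 5) mod 7 = 4
Residues: [0, 6, 1, 1, 2, 3, 4], distinct: False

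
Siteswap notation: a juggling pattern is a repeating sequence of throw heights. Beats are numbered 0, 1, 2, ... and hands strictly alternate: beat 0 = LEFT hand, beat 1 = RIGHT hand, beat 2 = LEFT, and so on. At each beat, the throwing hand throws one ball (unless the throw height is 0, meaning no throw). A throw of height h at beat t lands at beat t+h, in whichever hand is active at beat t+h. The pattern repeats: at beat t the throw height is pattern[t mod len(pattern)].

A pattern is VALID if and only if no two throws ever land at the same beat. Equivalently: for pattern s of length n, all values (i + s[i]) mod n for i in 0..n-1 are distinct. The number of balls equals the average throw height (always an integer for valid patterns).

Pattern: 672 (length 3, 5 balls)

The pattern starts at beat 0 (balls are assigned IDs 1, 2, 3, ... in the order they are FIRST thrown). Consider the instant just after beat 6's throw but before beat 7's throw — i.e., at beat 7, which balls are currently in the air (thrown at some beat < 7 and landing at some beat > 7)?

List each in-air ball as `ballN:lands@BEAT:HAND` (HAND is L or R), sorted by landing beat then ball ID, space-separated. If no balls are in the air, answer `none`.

Answer: ball2:lands@8:L ball4:lands@9:R ball3:lands@11:R ball1:lands@12:L

Derivation:
Beat 0 (L): throw ball1 h=6 -> lands@6:L; in-air after throw: [b1@6:L]
Beat 1 (R): throw ball2 h=7 -> lands@8:L; in-air after throw: [b1@6:L b2@8:L]
Beat 2 (L): throw ball3 h=2 -> lands@4:L; in-air after throw: [b3@4:L b1@6:L b2@8:L]
Beat 3 (R): throw ball4 h=6 -> lands@9:R; in-air after throw: [b3@4:L b1@6:L b2@8:L b4@9:R]
Beat 4 (L): throw ball3 h=7 -> lands@11:R; in-air after throw: [b1@6:L b2@8:L b4@9:R b3@11:R]
Beat 5 (R): throw ball5 h=2 -> lands@7:R; in-air after throw: [b1@6:L b5@7:R b2@8:L b4@9:R b3@11:R]
Beat 6 (L): throw ball1 h=6 -> lands@12:L; in-air after throw: [b5@7:R b2@8:L b4@9:R b3@11:R b1@12:L]
Beat 7 (R): throw ball5 h=7 -> lands@14:L; in-air after throw: [b2@8:L b4@9:R b3@11:R b1@12:L b5@14:L]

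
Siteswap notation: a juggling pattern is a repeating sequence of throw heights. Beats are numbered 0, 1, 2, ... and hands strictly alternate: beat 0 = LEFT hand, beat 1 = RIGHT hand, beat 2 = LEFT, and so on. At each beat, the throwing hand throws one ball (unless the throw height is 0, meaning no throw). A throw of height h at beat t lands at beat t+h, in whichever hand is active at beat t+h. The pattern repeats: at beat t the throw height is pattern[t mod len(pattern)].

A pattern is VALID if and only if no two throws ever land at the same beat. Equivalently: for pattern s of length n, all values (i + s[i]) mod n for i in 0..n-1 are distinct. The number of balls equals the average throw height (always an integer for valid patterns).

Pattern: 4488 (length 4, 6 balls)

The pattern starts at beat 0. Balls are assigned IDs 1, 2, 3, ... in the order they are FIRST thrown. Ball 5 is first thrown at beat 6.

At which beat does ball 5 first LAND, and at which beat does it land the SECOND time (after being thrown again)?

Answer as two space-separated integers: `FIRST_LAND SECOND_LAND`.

Beat 0 (L): throw ball1 h=4 -> lands@4:L; in-air after throw: [b1@4:L]
Beat 1 (R): throw ball2 h=4 -> lands@5:R; in-air after throw: [b1@4:L b2@5:R]
Beat 2 (L): throw ball3 h=8 -> lands@10:L; in-air after throw: [b1@4:L b2@5:R b3@10:L]
Beat 3 (R): throw ball4 h=8 -> lands@11:R; in-air after throw: [b1@4:L b2@5:R b3@10:L b4@11:R]
Beat 4 (L): throw ball1 h=4 -> lands@8:L; in-air after throw: [b2@5:R b1@8:L b3@10:L b4@11:R]
Beat 5 (R): throw ball2 h=4 -> lands@9:R; in-air after throw: [b1@8:L b2@9:R b3@10:L b4@11:R]
Beat 6 (L): throw ball5 h=8 -> lands@14:L; in-air after throw: [b1@8:L b2@9:R b3@10:L b4@11:R b5@14:L]
Beat 7 (R): throw ball6 h=8 -> lands@15:R; in-air after throw: [b1@8:L b2@9:R b3@10:L b4@11:R b5@14:L b6@15:R]
Beat 8 (L): throw ball1 h=4 -> lands@12:L; in-air after throw: [b2@9:R b3@10:L b4@11:R b1@12:L b5@14:L b6@15:R]
Beat 9 (R): throw ball2 h=4 -> lands@13:R; in-air after throw: [b3@10:L b4@11:R b1@12:L b2@13:R b5@14:L b6@15:R]
Beat 10 (L): throw ball3 h=8 -> lands@18:L; in-air after throw: [b4@11:R b1@12:L b2@13:R b5@14:L b6@15:R b3@18:L]
Beat 11 (R): throw ball4 h=8 -> lands@19:R; in-air after throw: [b1@12:L b2@13:R b5@14:L b6@15:R b3@18:L b4@19:R]
Beat 12 (L): throw ball1 h=4 -> lands@16:L; in-air after throw: [b2@13:R b5@14:L b6@15:R b1@16:L b3@18:L b4@19:R]
Beat 13 (R): throw ball2 h=4 -> lands@17:R; in-air after throw: [b5@14:L b6@15:R b1@16:L b2@17:R b3@18:L b4@19:R]
Beat 14 (L): throw ball5 h=8 -> lands@22:L; in-air after throw: [b6@15:R b1@16:L b2@17:R b3@18:L b4@19:R b5@22:L]
Beat 15 (R): throw ball6 h=8 -> lands@23:R; in-air after throw: [b1@16:L b2@17:R b3@18:L b4@19:R b5@22:L b6@23:R]
Beat 16 (L): throw ball1 h=4 -> lands@20:L; in-air after throw: [b2@17:R b3@18:L b4@19:R b1@20:L b5@22:L b6@23:R]
Beat 17 (R): throw ball2 h=4 -> lands@21:R; in-air after throw: [b3@18:L b4@19:R b1@20:L b2@21:R b5@22:L b6@23:R]
Beat 18 (L): throw ball3 h=8 -> lands@26:L; in-air after throw: [b4@19:R b1@20:L b2@21:R b5@22:L b6@23:R b3@26:L]
Ball 5: thrown@6 h=8 -> first land @14; rethrown@14 h=8 -> second land @22

Answer: 14 22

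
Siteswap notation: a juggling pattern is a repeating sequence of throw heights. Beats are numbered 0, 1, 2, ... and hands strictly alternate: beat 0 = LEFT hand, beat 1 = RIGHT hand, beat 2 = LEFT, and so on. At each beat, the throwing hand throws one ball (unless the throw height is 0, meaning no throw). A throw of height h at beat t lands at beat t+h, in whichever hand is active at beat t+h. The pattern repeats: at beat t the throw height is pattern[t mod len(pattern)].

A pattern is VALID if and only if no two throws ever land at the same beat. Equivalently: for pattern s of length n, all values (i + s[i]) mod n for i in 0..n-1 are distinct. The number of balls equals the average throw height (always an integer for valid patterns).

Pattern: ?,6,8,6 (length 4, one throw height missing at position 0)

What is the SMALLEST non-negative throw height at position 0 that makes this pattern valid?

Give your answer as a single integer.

i=0: s[i]=? (unknown)
i=1: (1 + 6) mod 4 = 3
i=2: (2 + 8) mod 4 = 2
i=3: (3 + 6) mod 4 = 1
Known residues: [1, 2, 3]; need a permutation of 0..3, so missing residue r = 0
Need (0 + s) mod 4 = 0; smallest s = (0 - 0) mod 4 = 0

Answer: 0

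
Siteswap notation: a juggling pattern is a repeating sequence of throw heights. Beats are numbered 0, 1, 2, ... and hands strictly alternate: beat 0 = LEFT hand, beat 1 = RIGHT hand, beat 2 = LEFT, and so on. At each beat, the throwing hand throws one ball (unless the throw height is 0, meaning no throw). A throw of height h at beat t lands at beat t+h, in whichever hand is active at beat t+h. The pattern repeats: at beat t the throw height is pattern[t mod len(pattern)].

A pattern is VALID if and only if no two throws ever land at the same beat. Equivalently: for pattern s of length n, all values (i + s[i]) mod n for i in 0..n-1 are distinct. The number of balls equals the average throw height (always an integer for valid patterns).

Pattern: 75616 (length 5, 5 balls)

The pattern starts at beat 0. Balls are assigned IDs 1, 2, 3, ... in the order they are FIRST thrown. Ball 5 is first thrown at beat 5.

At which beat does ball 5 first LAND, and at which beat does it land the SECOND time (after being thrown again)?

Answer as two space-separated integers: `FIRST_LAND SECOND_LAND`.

Beat 0 (L): throw ball1 h=7 -> lands@7:R; in-air after throw: [b1@7:R]
Beat 1 (R): throw ball2 h=5 -> lands@6:L; in-air after throw: [b2@6:L b1@7:R]
Beat 2 (L): throw ball3 h=6 -> lands@8:L; in-air after throw: [b2@6:L b1@7:R b3@8:L]
Beat 3 (R): throw ball4 h=1 -> lands@4:L; in-air after throw: [b4@4:L b2@6:L b1@7:R b3@8:L]
Beat 4 (L): throw ball4 h=6 -> lands@10:L; in-air after throw: [b2@6:L b1@7:R b3@8:L b4@10:L]
Beat 5 (R): throw ball5 h=7 -> lands@12:L; in-air after throw: [b2@6:L b1@7:R b3@8:L b4@10:L b5@12:L]
Beat 6 (L): throw ball2 h=5 -> lands@11:R; in-air after throw: [b1@7:R b3@8:L b4@10:L b2@11:R b5@12:L]
Beat 7 (R): throw ball1 h=6 -> lands@13:R; in-air after throw: [b3@8:L b4@10:L b2@11:R b5@12:L b1@13:R]
Beat 8 (L): throw ball3 h=1 -> lands@9:R; in-air after throw: [b3@9:R b4@10:L b2@11:R b5@12:L b1@13:R]
Beat 9 (R): throw ball3 h=6 -> lands@15:R; in-air after throw: [b4@10:L b2@11:R b5@12:L b1@13:R b3@15:R]
Beat 10 (L): throw ball4 h=7 -> lands@17:R; in-air after throw: [b2@11:R b5@12:L b1@13:R b3@15:R b4@17:R]
Beat 11 (R): throw ball2 h=5 -> lands@16:L; in-air after throw: [b5@12:L b1@13:R b3@15:R b2@16:L b4@17:R]
Beat 12 (L): throw ball5 h=6 -> lands@18:L; in-air after throw: [b1@13:R b3@15:R b2@16:L b4@17:R b5@18:L]
Ball 5: thrown@5 h=7 -> first land @12; rethrown@12 h=6 -> second land @18

Answer: 12 18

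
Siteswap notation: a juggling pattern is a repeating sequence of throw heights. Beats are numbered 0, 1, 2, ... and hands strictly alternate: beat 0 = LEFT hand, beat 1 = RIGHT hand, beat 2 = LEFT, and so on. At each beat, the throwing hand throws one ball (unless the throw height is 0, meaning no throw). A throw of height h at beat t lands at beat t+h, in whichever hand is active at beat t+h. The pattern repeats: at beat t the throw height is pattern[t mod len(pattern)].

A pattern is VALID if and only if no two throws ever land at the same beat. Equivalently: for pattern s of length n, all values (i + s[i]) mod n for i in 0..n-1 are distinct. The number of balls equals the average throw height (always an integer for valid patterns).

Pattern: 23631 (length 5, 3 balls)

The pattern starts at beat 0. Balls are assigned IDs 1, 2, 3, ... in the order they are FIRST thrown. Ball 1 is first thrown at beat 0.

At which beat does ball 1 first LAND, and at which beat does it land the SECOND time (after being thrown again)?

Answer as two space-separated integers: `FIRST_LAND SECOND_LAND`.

Answer: 2 8

Derivation:
Beat 0 (L): throw ball1 h=2 -> lands@2:L; in-air after throw: [b1@2:L]
Beat 1 (R): throw ball2 h=3 -> lands@4:L; in-air after throw: [b1@2:L b2@4:L]
Beat 2 (L): throw ball1 h=6 -> lands@8:L; in-air after throw: [b2@4:L b1@8:L]
Beat 3 (R): throw ball3 h=3 -> lands@6:L; in-air after throw: [b2@4:L b3@6:L b1@8:L]
Beat 4 (L): throw ball2 h=1 -> lands@5:R; in-air after throw: [b2@5:R b3@6:L b1@8:L]
Beat 5 (R): throw ball2 h=2 -> lands@7:R; in-air after throw: [b3@6:L b2@7:R b1@8:L]
Beat 6 (L): throw ball3 h=3 -> lands@9:R; in-air after throw: [b2@7:R b1@8:L b3@9:R]
Beat 7 (R): throw ball2 h=6 -> lands@13:R; in-air after throw: [b1@8:L b3@9:R b2@13:R]
Beat 8 (L): throw ball1 h=3 -> lands@11:R; in-air after throw: [b3@9:R b1@11:R b2@13:R]
Ball 1: thrown@0 h=2 -> first land @2; rethrown@2 h=6 -> second land @8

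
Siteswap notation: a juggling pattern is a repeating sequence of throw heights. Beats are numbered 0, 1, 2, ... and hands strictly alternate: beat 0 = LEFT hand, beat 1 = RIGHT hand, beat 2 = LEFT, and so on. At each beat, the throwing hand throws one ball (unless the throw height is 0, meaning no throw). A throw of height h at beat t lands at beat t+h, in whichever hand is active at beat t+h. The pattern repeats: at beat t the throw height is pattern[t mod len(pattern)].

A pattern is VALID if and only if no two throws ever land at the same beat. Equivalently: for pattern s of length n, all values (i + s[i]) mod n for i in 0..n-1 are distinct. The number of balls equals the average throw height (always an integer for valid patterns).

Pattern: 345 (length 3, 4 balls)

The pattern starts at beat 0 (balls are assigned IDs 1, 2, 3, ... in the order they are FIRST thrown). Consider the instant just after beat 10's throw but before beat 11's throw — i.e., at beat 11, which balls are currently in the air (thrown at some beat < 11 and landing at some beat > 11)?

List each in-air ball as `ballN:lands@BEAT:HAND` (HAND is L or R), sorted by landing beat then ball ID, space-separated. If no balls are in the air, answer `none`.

Beat 0 (L): throw ball1 h=3 -> lands@3:R; in-air after throw: [b1@3:R]
Beat 1 (R): throw ball2 h=4 -> lands@5:R; in-air after throw: [b1@3:R b2@5:R]
Beat 2 (L): throw ball3 h=5 -> lands@7:R; in-air after throw: [b1@3:R b2@5:R b3@7:R]
Beat 3 (R): throw ball1 h=3 -> lands@6:L; in-air after throw: [b2@5:R b1@6:L b3@7:R]
Beat 4 (L): throw ball4 h=4 -> lands@8:L; in-air after throw: [b2@5:R b1@6:L b3@7:R b4@8:L]
Beat 5 (R): throw ball2 h=5 -> lands@10:L; in-air after throw: [b1@6:L b3@7:R b4@8:L b2@10:L]
Beat 6 (L): throw ball1 h=3 -> lands@9:R; in-air after throw: [b3@7:R b4@8:L b1@9:R b2@10:L]
Beat 7 (R): throw ball3 h=4 -> lands@11:R; in-air after throw: [b4@8:L b1@9:R b2@10:L b3@11:R]
Beat 8 (L): throw ball4 h=5 -> lands@13:R; in-air after throw: [b1@9:R b2@10:L b3@11:R b4@13:R]
Beat 9 (R): throw ball1 h=3 -> lands@12:L; in-air after throw: [b2@10:L b3@11:R b1@12:L b4@13:R]
Beat 10 (L): throw ball2 h=4 -> lands@14:L; in-air after throw: [b3@11:R b1@12:L b4@13:R b2@14:L]
Beat 11 (R): throw ball3 h=5 -> lands@16:L; in-air after throw: [b1@12:L b4@13:R b2@14:L b3@16:L]

Answer: ball1:lands@12:L ball4:lands@13:R ball2:lands@14:L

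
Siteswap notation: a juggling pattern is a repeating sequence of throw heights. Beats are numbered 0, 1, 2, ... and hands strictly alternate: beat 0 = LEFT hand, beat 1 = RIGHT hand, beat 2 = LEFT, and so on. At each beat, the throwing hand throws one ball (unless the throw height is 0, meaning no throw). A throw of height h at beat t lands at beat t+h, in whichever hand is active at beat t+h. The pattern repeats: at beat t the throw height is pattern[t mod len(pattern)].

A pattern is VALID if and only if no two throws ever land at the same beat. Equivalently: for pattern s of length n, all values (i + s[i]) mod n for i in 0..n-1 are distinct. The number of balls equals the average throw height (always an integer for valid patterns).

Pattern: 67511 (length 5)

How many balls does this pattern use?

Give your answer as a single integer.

Answer: 4

Derivation:
Pattern = [6, 7, 5, 1, 1], length n = 5
  position 0: throw height = 6, running sum = 6
  position 1: throw height = 7, running sum = 13
  position 2: throw height = 5, running sum = 18
  position 3: throw height = 1, running sum = 19
  position 4: throw height = 1, running sum = 20
Total sum = 20; balls = sum / n = 20 / 5 = 4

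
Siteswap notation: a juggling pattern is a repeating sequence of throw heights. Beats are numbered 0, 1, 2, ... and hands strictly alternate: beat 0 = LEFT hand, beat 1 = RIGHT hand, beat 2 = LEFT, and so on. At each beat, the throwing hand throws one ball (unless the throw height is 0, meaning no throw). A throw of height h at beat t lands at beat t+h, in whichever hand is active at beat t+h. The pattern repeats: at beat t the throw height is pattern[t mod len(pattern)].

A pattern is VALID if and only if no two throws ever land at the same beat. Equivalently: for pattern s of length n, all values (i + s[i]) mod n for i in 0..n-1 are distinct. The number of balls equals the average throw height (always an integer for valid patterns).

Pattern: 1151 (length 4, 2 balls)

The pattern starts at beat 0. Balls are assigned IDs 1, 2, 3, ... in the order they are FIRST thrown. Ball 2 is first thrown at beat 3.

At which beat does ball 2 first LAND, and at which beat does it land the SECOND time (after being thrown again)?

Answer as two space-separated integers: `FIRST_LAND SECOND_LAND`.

Beat 0 (L): throw ball1 h=1 -> lands@1:R; in-air after throw: [b1@1:R]
Beat 1 (R): throw ball1 h=1 -> lands@2:L; in-air after throw: [b1@2:L]
Beat 2 (L): throw ball1 h=5 -> lands@7:R; in-air after throw: [b1@7:R]
Beat 3 (R): throw ball2 h=1 -> lands@4:L; in-air after throw: [b2@4:L b1@7:R]
Beat 4 (L): throw ball2 h=1 -> lands@5:R; in-air after throw: [b2@5:R b1@7:R]
Beat 5 (R): throw ball2 h=1 -> lands@6:L; in-air after throw: [b2@6:L b1@7:R]
Ball 2: thrown@3 h=1 -> first land @4; rethrown@4 h=1 -> second land @5

Answer: 4 5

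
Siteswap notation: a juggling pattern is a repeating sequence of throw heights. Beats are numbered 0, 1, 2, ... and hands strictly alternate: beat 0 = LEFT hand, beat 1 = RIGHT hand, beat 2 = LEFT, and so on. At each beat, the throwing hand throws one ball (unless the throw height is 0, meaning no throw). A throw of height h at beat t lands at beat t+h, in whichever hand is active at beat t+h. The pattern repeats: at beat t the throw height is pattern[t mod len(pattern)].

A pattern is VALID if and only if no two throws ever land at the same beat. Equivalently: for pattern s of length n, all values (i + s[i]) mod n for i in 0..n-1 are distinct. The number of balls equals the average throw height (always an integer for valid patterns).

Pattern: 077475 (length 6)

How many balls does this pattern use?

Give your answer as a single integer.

Pattern = [0, 7, 7, 4, 7, 5], length n = 6
  position 0: throw height = 0, running sum = 0
  position 1: throw height = 7, running sum = 7
  position 2: throw height = 7, running sum = 14
  position 3: throw height = 4, running sum = 18
  position 4: throw height = 7, running sum = 25
  position 5: throw height = 5, running sum = 30
Total sum = 30; balls = sum / n = 30 / 6 = 5

Answer: 5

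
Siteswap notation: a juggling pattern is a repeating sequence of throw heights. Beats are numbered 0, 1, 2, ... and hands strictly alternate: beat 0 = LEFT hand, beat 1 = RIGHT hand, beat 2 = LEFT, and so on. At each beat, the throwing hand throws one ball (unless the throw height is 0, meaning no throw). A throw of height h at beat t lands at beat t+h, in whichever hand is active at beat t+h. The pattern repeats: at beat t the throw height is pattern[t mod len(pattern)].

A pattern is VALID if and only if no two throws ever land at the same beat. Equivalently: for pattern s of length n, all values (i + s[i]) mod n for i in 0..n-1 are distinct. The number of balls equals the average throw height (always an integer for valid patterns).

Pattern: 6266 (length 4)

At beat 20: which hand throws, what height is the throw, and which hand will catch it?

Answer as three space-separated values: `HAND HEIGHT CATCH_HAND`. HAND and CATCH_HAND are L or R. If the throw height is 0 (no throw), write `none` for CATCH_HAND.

Answer: L 6 L

Derivation:
Beat 20: 20 mod 2 = 0, so hand = L
Throw height = pattern[20 mod 4] = pattern[0] = 6
Lands at beat 20+6=26, 26 mod 2 = 0, so catch hand = L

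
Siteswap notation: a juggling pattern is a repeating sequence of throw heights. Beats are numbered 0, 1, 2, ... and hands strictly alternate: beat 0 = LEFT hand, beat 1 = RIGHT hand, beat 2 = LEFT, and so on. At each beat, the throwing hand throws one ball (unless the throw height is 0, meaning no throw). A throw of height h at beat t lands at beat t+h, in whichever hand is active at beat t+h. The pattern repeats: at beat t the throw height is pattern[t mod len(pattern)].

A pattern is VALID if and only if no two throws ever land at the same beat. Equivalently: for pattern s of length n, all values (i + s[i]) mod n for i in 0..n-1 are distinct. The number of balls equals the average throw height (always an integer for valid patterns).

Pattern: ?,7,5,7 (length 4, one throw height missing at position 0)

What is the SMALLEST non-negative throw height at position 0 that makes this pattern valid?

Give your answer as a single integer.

i=0: s[i]=? (unknown)
i=1: (1 + 7) mod 4 = 0
i=2: (2 + 5) mod 4 = 3
i=3: (3 + 7) mod 4 = 2
Known residues: [0, 2, 3]; need a permutation of 0..3, so missing residue r = 1
Need (0 + s) mod 4 = 1; smallest s = (1 - 0) mod 4 = 1

Answer: 1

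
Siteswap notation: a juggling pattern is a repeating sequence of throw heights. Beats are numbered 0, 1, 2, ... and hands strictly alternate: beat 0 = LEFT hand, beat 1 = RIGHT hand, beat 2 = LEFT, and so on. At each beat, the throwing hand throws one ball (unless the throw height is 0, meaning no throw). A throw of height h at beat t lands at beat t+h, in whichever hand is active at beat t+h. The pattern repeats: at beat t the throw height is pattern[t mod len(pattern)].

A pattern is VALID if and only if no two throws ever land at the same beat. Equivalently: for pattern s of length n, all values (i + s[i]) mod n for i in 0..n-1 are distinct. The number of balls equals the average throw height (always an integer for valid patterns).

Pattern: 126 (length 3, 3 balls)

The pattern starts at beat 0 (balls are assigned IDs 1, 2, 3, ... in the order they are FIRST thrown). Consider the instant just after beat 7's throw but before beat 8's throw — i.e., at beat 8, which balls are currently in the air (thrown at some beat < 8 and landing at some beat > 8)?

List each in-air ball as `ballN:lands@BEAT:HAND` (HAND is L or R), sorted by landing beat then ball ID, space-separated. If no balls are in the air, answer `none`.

Answer: ball1:lands@9:R ball3:lands@11:R

Derivation:
Beat 0 (L): throw ball1 h=1 -> lands@1:R; in-air after throw: [b1@1:R]
Beat 1 (R): throw ball1 h=2 -> lands@3:R; in-air after throw: [b1@3:R]
Beat 2 (L): throw ball2 h=6 -> lands@8:L; in-air after throw: [b1@3:R b2@8:L]
Beat 3 (R): throw ball1 h=1 -> lands@4:L; in-air after throw: [b1@4:L b2@8:L]
Beat 4 (L): throw ball1 h=2 -> lands@6:L; in-air after throw: [b1@6:L b2@8:L]
Beat 5 (R): throw ball3 h=6 -> lands@11:R; in-air after throw: [b1@6:L b2@8:L b3@11:R]
Beat 6 (L): throw ball1 h=1 -> lands@7:R; in-air after throw: [b1@7:R b2@8:L b3@11:R]
Beat 7 (R): throw ball1 h=2 -> lands@9:R; in-air after throw: [b2@8:L b1@9:R b3@11:R]
Beat 8 (L): throw ball2 h=6 -> lands@14:L; in-air after throw: [b1@9:R b3@11:R b2@14:L]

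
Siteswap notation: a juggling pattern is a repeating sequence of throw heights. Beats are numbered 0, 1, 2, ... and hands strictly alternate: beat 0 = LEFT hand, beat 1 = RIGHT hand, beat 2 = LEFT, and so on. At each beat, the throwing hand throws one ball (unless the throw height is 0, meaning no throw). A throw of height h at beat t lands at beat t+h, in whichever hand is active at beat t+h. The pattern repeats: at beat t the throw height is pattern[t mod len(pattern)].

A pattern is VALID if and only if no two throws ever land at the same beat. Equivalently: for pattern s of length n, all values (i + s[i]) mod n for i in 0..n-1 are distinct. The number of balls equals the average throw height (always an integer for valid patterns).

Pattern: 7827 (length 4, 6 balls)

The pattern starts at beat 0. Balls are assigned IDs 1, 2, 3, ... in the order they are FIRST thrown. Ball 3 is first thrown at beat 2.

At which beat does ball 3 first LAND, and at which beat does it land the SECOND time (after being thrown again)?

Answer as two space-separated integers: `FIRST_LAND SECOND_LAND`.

Answer: 4 11

Derivation:
Beat 0 (L): throw ball1 h=7 -> lands@7:R; in-air after throw: [b1@7:R]
Beat 1 (R): throw ball2 h=8 -> lands@9:R; in-air after throw: [b1@7:R b2@9:R]
Beat 2 (L): throw ball3 h=2 -> lands@4:L; in-air after throw: [b3@4:L b1@7:R b2@9:R]
Beat 3 (R): throw ball4 h=7 -> lands@10:L; in-air after throw: [b3@4:L b1@7:R b2@9:R b4@10:L]
Beat 4 (L): throw ball3 h=7 -> lands@11:R; in-air after throw: [b1@7:R b2@9:R b4@10:L b3@11:R]
Beat 5 (R): throw ball5 h=8 -> lands@13:R; in-air after throw: [b1@7:R b2@9:R b4@10:L b3@11:R b5@13:R]
Beat 6 (L): throw ball6 h=2 -> lands@8:L; in-air after throw: [b1@7:R b6@8:L b2@9:R b4@10:L b3@11:R b5@13:R]
Beat 7 (R): throw ball1 h=7 -> lands@14:L; in-air after throw: [b6@8:L b2@9:R b4@10:L b3@11:R b5@13:R b1@14:L]
Beat 8 (L): throw ball6 h=7 -> lands@15:R; in-air after throw: [b2@9:R b4@10:L b3@11:R b5@13:R b1@14:L b6@15:R]
Beat 9 (R): throw ball2 h=8 -> lands@17:R; in-air after throw: [b4@10:L b3@11:R b5@13:R b1@14:L b6@15:R b2@17:R]
Beat 10 (L): throw ball4 h=2 -> lands@12:L; in-air after throw: [b3@11:R b4@12:L b5@13:R b1@14:L b6@15:R b2@17:R]
Beat 11 (R): throw ball3 h=7 -> lands@18:L; in-air after throw: [b4@12:L b5@13:R b1@14:L b6@15:R b2@17:R b3@18:L]
Ball 3: thrown@2 h=2 -> first land @4; rethrown@4 h=7 -> second land @11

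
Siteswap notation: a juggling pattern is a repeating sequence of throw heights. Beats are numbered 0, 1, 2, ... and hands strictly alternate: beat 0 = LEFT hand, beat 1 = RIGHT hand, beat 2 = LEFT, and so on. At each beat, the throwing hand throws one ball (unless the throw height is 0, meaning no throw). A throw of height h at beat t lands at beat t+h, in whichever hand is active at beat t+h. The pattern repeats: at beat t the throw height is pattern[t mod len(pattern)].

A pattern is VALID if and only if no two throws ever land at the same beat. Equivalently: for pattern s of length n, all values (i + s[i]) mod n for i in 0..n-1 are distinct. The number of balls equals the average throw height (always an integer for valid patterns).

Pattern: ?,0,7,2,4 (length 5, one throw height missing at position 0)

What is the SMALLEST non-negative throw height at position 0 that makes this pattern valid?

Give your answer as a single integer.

i=0: s[i]=? (unknown)
i=1: (1 + 0) mod 5 = 1
i=2: (2 + 7) mod 5 = 4
i=3: (3 + 2) mod 5 = 0
i=4: (4 + 4) mod 5 = 3
Known residues: [0, 1, 3, 4]; need a permutation of 0..4, so missing residue r = 2
Need (0 + s) mod 5 = 2; smallest s = (2 - 0) mod 5 = 2

Answer: 2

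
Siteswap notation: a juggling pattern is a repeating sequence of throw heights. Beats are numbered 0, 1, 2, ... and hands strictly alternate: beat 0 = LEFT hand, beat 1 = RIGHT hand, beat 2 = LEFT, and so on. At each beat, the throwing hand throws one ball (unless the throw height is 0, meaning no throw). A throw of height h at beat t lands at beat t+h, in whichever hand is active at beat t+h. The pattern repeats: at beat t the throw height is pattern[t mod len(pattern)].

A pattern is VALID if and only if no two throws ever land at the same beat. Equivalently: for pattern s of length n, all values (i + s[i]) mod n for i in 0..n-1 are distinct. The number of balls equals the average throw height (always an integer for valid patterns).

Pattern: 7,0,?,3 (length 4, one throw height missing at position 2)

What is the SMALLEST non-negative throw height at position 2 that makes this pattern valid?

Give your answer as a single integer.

Answer: 2

Derivation:
i=0: (0 + 7) mod 4 = 3
i=1: (1 + 0) mod 4 = 1
i=2: s[i]=? (unknown)
i=3: (3 + 3) mod 4 = 2
Known residues: [1, 2, 3]; need a permutation of 0..3, so missing residue r = 0
Need (2 + s) mod 4 = 0; smallest s = (0 - 2) mod 4 = 2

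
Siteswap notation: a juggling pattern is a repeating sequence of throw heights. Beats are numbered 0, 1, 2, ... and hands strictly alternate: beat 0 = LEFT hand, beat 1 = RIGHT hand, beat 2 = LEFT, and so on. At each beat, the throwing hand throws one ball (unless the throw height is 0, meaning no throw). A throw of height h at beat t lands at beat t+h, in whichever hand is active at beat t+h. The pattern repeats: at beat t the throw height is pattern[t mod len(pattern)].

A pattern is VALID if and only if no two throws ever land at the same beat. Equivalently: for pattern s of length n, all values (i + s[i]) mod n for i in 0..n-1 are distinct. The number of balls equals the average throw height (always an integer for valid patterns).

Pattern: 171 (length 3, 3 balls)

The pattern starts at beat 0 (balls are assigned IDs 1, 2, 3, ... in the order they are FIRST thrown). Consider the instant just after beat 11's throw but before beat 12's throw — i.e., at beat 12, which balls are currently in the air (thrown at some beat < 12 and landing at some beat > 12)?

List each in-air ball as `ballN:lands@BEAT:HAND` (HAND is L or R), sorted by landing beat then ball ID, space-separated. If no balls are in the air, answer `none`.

Beat 0 (L): throw ball1 h=1 -> lands@1:R; in-air after throw: [b1@1:R]
Beat 1 (R): throw ball1 h=7 -> lands@8:L; in-air after throw: [b1@8:L]
Beat 2 (L): throw ball2 h=1 -> lands@3:R; in-air after throw: [b2@3:R b1@8:L]
Beat 3 (R): throw ball2 h=1 -> lands@4:L; in-air after throw: [b2@4:L b1@8:L]
Beat 4 (L): throw ball2 h=7 -> lands@11:R; in-air after throw: [b1@8:L b2@11:R]
Beat 5 (R): throw ball3 h=1 -> lands@6:L; in-air after throw: [b3@6:L b1@8:L b2@11:R]
Beat 6 (L): throw ball3 h=1 -> lands@7:R; in-air after throw: [b3@7:R b1@8:L b2@11:R]
Beat 7 (R): throw ball3 h=7 -> lands@14:L; in-air after throw: [b1@8:L b2@11:R b3@14:L]
Beat 8 (L): throw ball1 h=1 -> lands@9:R; in-air after throw: [b1@9:R b2@11:R b3@14:L]
Beat 9 (R): throw ball1 h=1 -> lands@10:L; in-air after throw: [b1@10:L b2@11:R b3@14:L]
Beat 10 (L): throw ball1 h=7 -> lands@17:R; in-air after throw: [b2@11:R b3@14:L b1@17:R]
Beat 11 (R): throw ball2 h=1 -> lands@12:L; in-air after throw: [b2@12:L b3@14:L b1@17:R]
Beat 12 (L): throw ball2 h=1 -> lands@13:R; in-air after throw: [b2@13:R b3@14:L b1@17:R]

Answer: ball3:lands@14:L ball1:lands@17:R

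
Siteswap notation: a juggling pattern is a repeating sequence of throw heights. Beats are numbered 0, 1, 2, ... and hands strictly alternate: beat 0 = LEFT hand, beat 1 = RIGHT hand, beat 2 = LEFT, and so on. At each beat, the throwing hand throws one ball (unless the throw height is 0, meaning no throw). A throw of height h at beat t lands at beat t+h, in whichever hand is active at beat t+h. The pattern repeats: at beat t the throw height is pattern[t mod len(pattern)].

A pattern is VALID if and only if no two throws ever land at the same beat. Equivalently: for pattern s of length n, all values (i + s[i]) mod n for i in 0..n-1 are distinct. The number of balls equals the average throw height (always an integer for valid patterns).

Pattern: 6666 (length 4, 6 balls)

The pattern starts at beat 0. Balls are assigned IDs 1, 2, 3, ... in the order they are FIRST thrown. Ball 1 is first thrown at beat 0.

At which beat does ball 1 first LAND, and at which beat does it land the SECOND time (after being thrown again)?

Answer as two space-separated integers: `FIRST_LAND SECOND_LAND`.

Beat 0 (L): throw ball1 h=6 -> lands@6:L; in-air after throw: [b1@6:L]
Beat 1 (R): throw ball2 h=6 -> lands@7:R; in-air after throw: [b1@6:L b2@7:R]
Beat 2 (L): throw ball3 h=6 -> lands@8:L; in-air after throw: [b1@6:L b2@7:R b3@8:L]
Beat 3 (R): throw ball4 h=6 -> lands@9:R; in-air after throw: [b1@6:L b2@7:R b3@8:L b4@9:R]
Beat 4 (L): throw ball5 h=6 -> lands@10:L; in-air after throw: [b1@6:L b2@7:R b3@8:L b4@9:R b5@10:L]
Beat 5 (R): throw ball6 h=6 -> lands@11:R; in-air after throw: [b1@6:L b2@7:R b3@8:L b4@9:R b5@10:L b6@11:R]
Beat 6 (L): throw ball1 h=6 -> lands@12:L; in-air after throw: [b2@7:R b3@8:L b4@9:R b5@10:L b6@11:R b1@12:L]
Beat 7 (R): throw ball2 h=6 -> lands@13:R; in-air after throw: [b3@8:L b4@9:R b5@10:L b6@11:R b1@12:L b2@13:R]
Beat 8 (L): throw ball3 h=6 -> lands@14:L; in-air after throw: [b4@9:R b5@10:L b6@11:R b1@12:L b2@13:R b3@14:L]
Beat 9 (R): throw ball4 h=6 -> lands@15:R; in-air after throw: [b5@10:L b6@11:R b1@12:L b2@13:R b3@14:L b4@15:R]
Beat 10 (L): throw ball5 h=6 -> lands@16:L; in-air after throw: [b6@11:R b1@12:L b2@13:R b3@14:L b4@15:R b5@16:L]
Beat 11 (R): throw ball6 h=6 -> lands@17:R; in-air after throw: [b1@12:L b2@13:R b3@14:L b4@15:R b5@16:L b6@17:R]
Beat 12 (L): throw ball1 h=6 -> lands@18:L; in-air after throw: [b2@13:R b3@14:L b4@15:R b5@16:L b6@17:R b1@18:L]
Ball 1: thrown@0 h=6 -> first land @6; rethrown@6 h=6 -> second land @12

Answer: 6 12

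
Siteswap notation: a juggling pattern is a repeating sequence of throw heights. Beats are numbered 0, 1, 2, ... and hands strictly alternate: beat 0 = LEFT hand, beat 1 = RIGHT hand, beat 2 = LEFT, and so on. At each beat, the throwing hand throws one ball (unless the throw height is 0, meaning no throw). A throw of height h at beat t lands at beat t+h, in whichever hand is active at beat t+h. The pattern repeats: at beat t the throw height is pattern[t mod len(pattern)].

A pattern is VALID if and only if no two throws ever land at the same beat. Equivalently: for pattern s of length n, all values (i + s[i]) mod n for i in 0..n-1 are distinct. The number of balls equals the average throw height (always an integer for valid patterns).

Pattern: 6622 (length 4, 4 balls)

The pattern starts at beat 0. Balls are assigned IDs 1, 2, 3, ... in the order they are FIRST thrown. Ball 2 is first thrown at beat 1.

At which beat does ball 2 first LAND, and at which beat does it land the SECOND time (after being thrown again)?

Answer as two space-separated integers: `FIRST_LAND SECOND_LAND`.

Beat 0 (L): throw ball1 h=6 -> lands@6:L; in-air after throw: [b1@6:L]
Beat 1 (R): throw ball2 h=6 -> lands@7:R; in-air after throw: [b1@6:L b2@7:R]
Beat 2 (L): throw ball3 h=2 -> lands@4:L; in-air after throw: [b3@4:L b1@6:L b2@7:R]
Beat 3 (R): throw ball4 h=2 -> lands@5:R; in-air after throw: [b3@4:L b4@5:R b1@6:L b2@7:R]
Beat 4 (L): throw ball3 h=6 -> lands@10:L; in-air after throw: [b4@5:R b1@6:L b2@7:R b3@10:L]
Beat 5 (R): throw ball4 h=6 -> lands@11:R; in-air after throw: [b1@6:L b2@7:R b3@10:L b4@11:R]
Beat 6 (L): throw ball1 h=2 -> lands@8:L; in-air after throw: [b2@7:R b1@8:L b3@10:L b4@11:R]
Beat 7 (R): throw ball2 h=2 -> lands@9:R; in-air after throw: [b1@8:L b2@9:R b3@10:L b4@11:R]
Beat 8 (L): throw ball1 h=6 -> lands@14:L; in-air after throw: [b2@9:R b3@10:L b4@11:R b1@14:L]
Beat 9 (R): throw ball2 h=6 -> lands@15:R; in-air after throw: [b3@10:L b4@11:R b1@14:L b2@15:R]
Ball 2: thrown@1 h=6 -> first land @7; rethrown@7 h=2 -> second land @9

Answer: 7 9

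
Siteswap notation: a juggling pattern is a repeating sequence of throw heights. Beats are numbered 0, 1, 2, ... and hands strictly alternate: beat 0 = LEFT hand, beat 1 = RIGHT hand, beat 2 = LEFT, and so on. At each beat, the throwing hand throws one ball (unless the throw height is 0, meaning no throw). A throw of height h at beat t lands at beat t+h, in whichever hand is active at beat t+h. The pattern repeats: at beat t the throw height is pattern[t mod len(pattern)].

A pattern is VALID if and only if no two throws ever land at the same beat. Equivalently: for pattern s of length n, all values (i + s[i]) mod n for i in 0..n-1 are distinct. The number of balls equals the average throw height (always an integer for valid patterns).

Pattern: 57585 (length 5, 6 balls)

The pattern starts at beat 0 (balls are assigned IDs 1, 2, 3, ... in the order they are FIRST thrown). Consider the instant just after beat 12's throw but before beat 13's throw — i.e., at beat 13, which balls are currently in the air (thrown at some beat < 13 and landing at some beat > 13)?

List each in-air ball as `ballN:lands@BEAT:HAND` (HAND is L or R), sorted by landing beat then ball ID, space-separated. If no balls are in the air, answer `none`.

Beat 0 (L): throw ball1 h=5 -> lands@5:R; in-air after throw: [b1@5:R]
Beat 1 (R): throw ball2 h=7 -> lands@8:L; in-air after throw: [b1@5:R b2@8:L]
Beat 2 (L): throw ball3 h=5 -> lands@7:R; in-air after throw: [b1@5:R b3@7:R b2@8:L]
Beat 3 (R): throw ball4 h=8 -> lands@11:R; in-air after throw: [b1@5:R b3@7:R b2@8:L b4@11:R]
Beat 4 (L): throw ball5 h=5 -> lands@9:R; in-air after throw: [b1@5:R b3@7:R b2@8:L b5@9:R b4@11:R]
Beat 5 (R): throw ball1 h=5 -> lands@10:L; in-air after throw: [b3@7:R b2@8:L b5@9:R b1@10:L b4@11:R]
Beat 6 (L): throw ball6 h=7 -> lands@13:R; in-air after throw: [b3@7:R b2@8:L b5@9:R b1@10:L b4@11:R b6@13:R]
Beat 7 (R): throw ball3 h=5 -> lands@12:L; in-air after throw: [b2@8:L b5@9:R b1@10:L b4@11:R b3@12:L b6@13:R]
Beat 8 (L): throw ball2 h=8 -> lands@16:L; in-air after throw: [b5@9:R b1@10:L b4@11:R b3@12:L b6@13:R b2@16:L]
Beat 9 (R): throw ball5 h=5 -> lands@14:L; in-air after throw: [b1@10:L b4@11:R b3@12:L b6@13:R b5@14:L b2@16:L]
Beat 10 (L): throw ball1 h=5 -> lands@15:R; in-air after throw: [b4@11:R b3@12:L b6@13:R b5@14:L b1@15:R b2@16:L]
Beat 11 (R): throw ball4 h=7 -> lands@18:L; in-air after throw: [b3@12:L b6@13:R b5@14:L b1@15:R b2@16:L b4@18:L]
Beat 12 (L): throw ball3 h=5 -> lands@17:R; in-air after throw: [b6@13:R b5@14:L b1@15:R b2@16:L b3@17:R b4@18:L]
Beat 13 (R): throw ball6 h=8 -> lands@21:R; in-air after throw: [b5@14:L b1@15:R b2@16:L b3@17:R b4@18:L b6@21:R]

Answer: ball5:lands@14:L ball1:lands@15:R ball2:lands@16:L ball3:lands@17:R ball4:lands@18:L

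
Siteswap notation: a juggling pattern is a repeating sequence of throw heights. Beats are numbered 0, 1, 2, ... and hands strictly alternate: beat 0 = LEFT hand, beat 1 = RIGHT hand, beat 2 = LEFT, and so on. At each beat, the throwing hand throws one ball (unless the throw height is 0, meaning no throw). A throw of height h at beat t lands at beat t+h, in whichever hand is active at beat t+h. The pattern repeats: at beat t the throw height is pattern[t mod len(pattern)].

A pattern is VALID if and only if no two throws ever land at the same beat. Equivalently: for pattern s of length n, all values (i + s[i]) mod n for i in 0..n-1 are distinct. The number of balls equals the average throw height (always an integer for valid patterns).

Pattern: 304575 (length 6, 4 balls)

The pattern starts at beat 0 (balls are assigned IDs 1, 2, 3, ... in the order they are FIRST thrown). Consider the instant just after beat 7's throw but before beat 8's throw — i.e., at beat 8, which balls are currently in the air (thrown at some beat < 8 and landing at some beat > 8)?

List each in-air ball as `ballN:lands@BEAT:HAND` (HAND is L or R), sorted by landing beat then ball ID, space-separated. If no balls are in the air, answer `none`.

Beat 0 (L): throw ball1 h=3 -> lands@3:R; in-air after throw: [b1@3:R]
Beat 2 (L): throw ball2 h=4 -> lands@6:L; in-air after throw: [b1@3:R b2@6:L]
Beat 3 (R): throw ball1 h=5 -> lands@8:L; in-air after throw: [b2@6:L b1@8:L]
Beat 4 (L): throw ball3 h=7 -> lands@11:R; in-air after throw: [b2@6:L b1@8:L b3@11:R]
Beat 5 (R): throw ball4 h=5 -> lands@10:L; in-air after throw: [b2@6:L b1@8:L b4@10:L b3@11:R]
Beat 6 (L): throw ball2 h=3 -> lands@9:R; in-air after throw: [b1@8:L b2@9:R b4@10:L b3@11:R]
Beat 8 (L): throw ball1 h=4 -> lands@12:L; in-air after throw: [b2@9:R b4@10:L b3@11:R b1@12:L]

Answer: ball2:lands@9:R ball4:lands@10:L ball3:lands@11:R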